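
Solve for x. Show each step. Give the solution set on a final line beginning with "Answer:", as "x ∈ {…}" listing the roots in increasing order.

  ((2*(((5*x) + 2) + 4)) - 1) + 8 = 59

Step 1. [((2*(((5*x) + 2) + 4)) - 1) + 8 = 59] 8 comes off first (subtract 8) ⇒ sub: (2*(((5*x) + 2) + 4)) - 1 = 51.
Step 2. [(2*(((5*x) + 2) + 4)) - 1 = 51] the outer -1 inverts by adding 1 ⇒ sub: 2*(((5*x) + 2) + 4) = 52.
Step 3. [2*(((5*x) + 2) + 4) = 52] 2·(inner) — divide through by 2. So div: ((5*x) + 2) + 4 = 26.
Step 4. [((5*x) + 2) + 4 = 26] 4 comes off first (subtract 4) ⇒ sub: (5*x) + 2 = 22.
Step 5. [(5*x) + 2 = 22] peel the +2: subtract 2 from each side, so sub: 5*x = 20.
Step 6. [5*x = 20] LHS = 5·(…); ÷5 both sides. So div: x = 4.

Answer: x ∈ {4}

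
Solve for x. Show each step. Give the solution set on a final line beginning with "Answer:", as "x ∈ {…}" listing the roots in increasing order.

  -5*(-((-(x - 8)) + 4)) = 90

Step 1. [-5*(-((-(x - 8)) + 4)) = 90] leading coefficient -5: divide by -5 ⇒ div: -((-(x - 8)) + 4) = -18.
Step 2. [-((-(x - 8)) + 4) = -18] leading − — multiply by −1, so neg: (-(x - 8)) + 4 = 18.
Step 3. [(-(x - 8)) + 4 = 18] subtract 4: x sits inside (… + 4) ⇒ sub: -(x - 8) = 14.
Step 4. [-(x - 8) = 14] flip signs both sides ⇒ neg: x - 8 = -14.
Step 5. [x - 8 = -14] peel the -8: add 8 from each side ⇒ sub: x = -6.

Answer: x ∈ {-6}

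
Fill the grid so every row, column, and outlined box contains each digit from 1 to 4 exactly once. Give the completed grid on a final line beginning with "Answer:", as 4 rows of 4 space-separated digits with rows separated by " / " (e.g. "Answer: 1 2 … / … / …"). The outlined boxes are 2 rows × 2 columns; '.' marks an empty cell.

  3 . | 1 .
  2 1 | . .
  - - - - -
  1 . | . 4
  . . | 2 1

Step 1. [r4c2∈{3,4}] across row 4, 3 lands solely at r4c2 ⇒ r4c2=3.
Step 2. [r3c3∈{3}] r3c3's peers cover all but 3, so r3c3=3.
Step 3. [r1c2∈{4}] r1c2's peers cover all but 4 ⇒ r1c2=4.
Step 4. [r2c4∈{3}] nothing but 3 survives at r2c4, so r2c4=3.
Step 5. [r2c3∈{4}] only 4 remains possible at r2c3, so r2c3=4.
Step 6. [r1c4∈{2}] nothing but 2 survives at r1c4, so r1c4=2.
Step 7. [r3c2∈{2}] nothing but 2 survives at r3c2, so r3c2=2.
Step 8. [r4c1∈{4}] r4c1's peers cover all but 4. So r4c1=4.

Answer: 3 4 1 2 / 2 1 4 3 / 1 2 3 4 / 4 3 2 1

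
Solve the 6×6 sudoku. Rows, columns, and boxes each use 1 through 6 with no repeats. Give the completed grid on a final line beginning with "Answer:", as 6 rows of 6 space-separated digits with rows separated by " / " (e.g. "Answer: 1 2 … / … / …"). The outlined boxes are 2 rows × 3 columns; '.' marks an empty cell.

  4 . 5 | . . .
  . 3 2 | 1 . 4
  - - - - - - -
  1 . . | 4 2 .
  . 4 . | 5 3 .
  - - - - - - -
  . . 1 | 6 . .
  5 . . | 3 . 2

Step 1. [r4c3∈{6}] only 6 remains possible at r4c3. So r4c3=6.
Step 2. [r1c5∈{6}] r1c5 is down to just 6, so r1c5=6.
Step 3. [r5c5∈{4,5}] in row 5, 4 fits only at r5c5, so r5c5=4.
Step 4. [r4c1∈{2}] only 2 remains possible at r4c1, so r4c1=2.
Step 5. [r4c6∈{1}] r4c6's peers cover all but 1 ⇒ r4c6=1.
Step 6. [r1c2∈{1}] r1c2 is down to just 1 ⇒ r1c2=1.
Step 7. [r5c6∈{5}] r5c6 is down to just 5. So r5c6=5.
Step 8. [r6c5∈{1}] nothing but 1 survives at r6c5, so r6c5=1.
Step 9. [r3c3∈{3}] nothing but 3 survives at r3c3, so r3c3=3.
Step 10. [r5c2∈{2}] nothing but 2 survives at r5c2. So r5c2=2.
Step 11. [r6c3∈{4}] r6c3 has the single candidate 4. So r6c3=4.
Step 12. [r3c6∈{6}] nothing but 6 survives at r3c6. So r3c6=6.
Step 13. [r1c4∈{2}] nothing but 2 survives at r1c4, so r1c4=2.
Step 14. [r2c5∈{5}] r2c5 has the single candidate 5 ⇒ r2c5=5.
Step 15. [r3c2∈{5}] only 5 remains possible at r3c2. So r3c2=5.
Step 16. [r1c6∈{3}] only 3 remains possible at r1c6, so r1c6=3.
Step 17. [r5c1∈{3}] r5c1 has the single candidate 3. So r5c1=3.
Step 18. [r6c2∈{6}] r6c2 is down to just 6. So r6c2=6.
Step 19. [r2c1∈{6}] r2c1 is down to just 6. So r2c1=6.

Answer: 4 1 5 2 6 3 / 6 3 2 1 5 4 / 1 5 3 4 2 6 / 2 4 6 5 3 1 / 3 2 1 6 4 5 / 5 6 4 3 1 2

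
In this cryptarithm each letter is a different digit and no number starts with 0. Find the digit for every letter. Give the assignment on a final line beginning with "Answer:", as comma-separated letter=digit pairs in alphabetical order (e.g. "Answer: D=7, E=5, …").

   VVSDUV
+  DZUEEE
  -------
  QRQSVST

Step 1. [col 1: V + E ≡ T (mod 10)] V=2 is one option consistent with column 1 (V + E ≡ T (mod 10), carry-in 0) — take it ⇒ V=2.
Step 2. [Q] Q is the leading digit of a 7-digit sum of two 6-digit numbers; the final carry is exactly 1. So Q=1.
Step 3. [col 1: V + E ≡ T (mod 10)] column 1 (V + E ≡ T (mod 10), carry-in 0) doesn't pin T yet; pick T=6 and continue ⇒ T=6.
Step 4. [col 1: V + E ≡ T (mod 10)] column 1 reads V+E+carry(0)=T with V=2, T=6; with digits 1,2,6 already taken and all letters distinct, the only value for E is 4. So E=4.
Step 5. [col 2: U + E ≡ S (mod 10)] several values work for U in column 2 (U + E ≡ S (mod 10), carry-in 0); try U=9, so U=9.
Step 6. [col 2: U + E ≡ S (mod 10)] in column 2 we have U+E≡S with carry-in 0; given U=9, E=4 and digits 1,2,4,6,9 already taken and all letters distinct, that pins S to 3. So S=3.
Step 7. [col 3: D + E ≡ V (mod 10)] from column 3 (E=4, V=2, carry-in 1, digits 1,2,3,4,6,9 already taken and all letters distinct): D must equal 7. So D=7.
Step 8. [col 5: V + Z ≡ Q (mod 10)] column 5: given V=2, Q=1, carry-in 1, and digits 1,2,3,4,6,7,9 already taken and all letters distinct, V+Z≡Q (mod 10) forces Z=8. So Z=8.
Step 9. [col 6: V + D ≡ R (mod 10)] from column 6 (V=2, D=7, carry-in 1, digits 1,2,3,4,6,7,8,9 already taken and all letters distinct): R must equal 0 ⇒ R=0.

Answer: D=7, E=4, Q=1, R=0, S=3, T=6, U=9, V=2, Z=8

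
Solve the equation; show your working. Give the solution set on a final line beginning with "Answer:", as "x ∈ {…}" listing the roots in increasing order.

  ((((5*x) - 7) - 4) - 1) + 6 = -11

Step 1. [((((5*x) - 7) - 4) - 1) + 6 = -11] peel the +6: subtract 6 from each side ⇒ sub: (((5*x) - 7) - 4) - 1 = -17.
Step 2. [(((5*x) - 7) - 4) - 1 = -17] 1 comes off first (add 1) ⇒ sub: ((5*x) - 7) - 4 = -16.
Step 3. [((5*x) - 7) - 4 = -16] add 4: x sits inside (… - 4), so sub: (5*x) - 7 = -12.
Step 4. [(5*x) - 7 = -12] add 7: x sits inside (… - 7), so sub: 5*x = -5.
Step 5. [5*x = -5] 5 out front; divide by 5. So div: x = -1.

Answer: x ∈ {-1}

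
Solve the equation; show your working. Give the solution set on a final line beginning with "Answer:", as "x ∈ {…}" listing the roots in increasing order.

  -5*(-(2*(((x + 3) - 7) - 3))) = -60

Step 1. [-5*(-(2*(((x + 3) - 7) - 3))) = -60] divide by the outer -5 ⇒ div: -(2*(((x + 3) - 7) - 3)) = 12.
Step 2. [-(2*(((x + 3) - 7) - 3)) = 12] LHS negated; negate both sides, so neg: 2*(((x + 3) - 7) - 3) = -12.
Step 3. [2*(((x + 3) - 7) - 3) = -12] 2·(inner) — divide through by 2 ⇒ div: ((x + 3) - 7) - 3 = -6.
Step 4. [((x + 3) - 7) - 3 = -6] -3 is outermost — add 3 both sides. So sub: (x + 3) - 7 = -3.
Step 5. [(x + 3) - 7 = -3] add 7: x sits inside (… - 7), so sub: x + 3 = 4.
Step 6. [x + 3 = 4] 3 comes off first (subtract 3) ⇒ sub: x = 1.

Answer: x ∈ {1}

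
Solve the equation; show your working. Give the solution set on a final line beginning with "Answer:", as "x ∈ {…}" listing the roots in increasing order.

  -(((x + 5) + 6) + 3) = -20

Step 1. [-(((x + 5) + 6) + 3) = -20] LHS negated; negate both sides ⇒ neg: ((x + 5) + 6) + 3 = 20.
Step 2. [((x + 5) + 6) + 3 = 20] the outer +3 inverts by subtracting 3. So sub: (x + 5) + 6 = 17.
Step 3. [(x + 5) + 6 = 17] the outer +6 inverts by subtracting 6. So sub: x + 5 = 11.
Step 4. [x + 5 = 11] subtract 5: x sits inside (… + 5), so sub: x = 6.

Answer: x ∈ {6}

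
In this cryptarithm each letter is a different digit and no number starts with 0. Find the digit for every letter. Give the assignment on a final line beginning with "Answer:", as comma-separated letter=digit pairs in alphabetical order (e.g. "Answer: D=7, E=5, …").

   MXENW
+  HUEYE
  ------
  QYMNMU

Step 1. [col 1: W + E ≡ U (mod 10)] column 1 (W + E ≡ U (mod 10), carry-in 0) doesn't pin U yet; pick U=8 and continue. So U=8.
Step 2. [col 1: W + E ≡ U (mod 10)] column 1 (W + E ≡ U (mod 10), carry-in 0) doesn't pin E yet; pick E=2 and continue ⇒ E=2.
Step 3. [Q] Q is the leading digit of a 6-digit sum of two 5-digit numbers; the final carry is exactly 1 ⇒ Q=1.
Step 4. [col 1: W + E ≡ U (mod 10)] column 1: given E=2, U=8, carry-in 0, and digits 1,2,8 already taken and all letters distinct, W+E≡U (mod 10) forces W=6 ⇒ W=6.
Step 5. [col 2: N + Y ≡ M (mod 10)] column 2 (N + Y ≡ M (mod 10), carry-in 0) doesn't pin N yet; pick N=4 and continue, so N=4.
Step 6. [col 2: N + Y ≡ M (mod 10)] M=7 is one option consistent with column 2 (N + Y ≡ M (mod 10), carry-in 0) — take it, so M=7.
Step 7. [col 2: N + Y ≡ M (mod 10)] column 2: given N=4, M=7, carry-in 0, and digits 1,2,4,6,7,8 already taken and all letters distinct, N+Y≡M (mod 10) forces Y=3 ⇒ Y=3.
Step 8. [col 4: X + U ≡ M (mod 10)] in column 4 we have X+U≡M with carry-in 0; given U=8, M=7 and digits 1,2,3,4,6,7,8 already taken and all letters distinct, that pins X to 9. So X=9.
Step 9. [col 5: M + H ≡ Y (mod 10)] from column 5 (M=7, Y=3, carry-in 1, digits 1,2,3,4,6,7,8,9 already taken and all letters distinct): H must equal 5, so H=5.

Answer: E=2, H=5, M=7, N=4, Q=1, U=8, W=6, X=9, Y=3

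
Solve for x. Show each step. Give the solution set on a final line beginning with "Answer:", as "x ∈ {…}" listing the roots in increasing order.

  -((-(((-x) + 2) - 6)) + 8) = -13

Step 1. [-((-(((-x) + 2) - 6)) + 8) = -13] LHS negated; negate both sides ⇒ neg: (-(((-x) + 2) - 6)) + 8 = 13.
Step 2. [(-(((-x) + 2) - 6)) + 8 = 13] 8 comes off first (subtract 8) ⇒ sub: -(((-x) + 2) - 6) = 5.
Step 3. [-(((-x) + 2) - 6) = 5] leading − — multiply by −1, so neg: ((-x) + 2) - 6 = -5.
Step 4. [((-x) + 2) - 6 = -5] add 6: x sits inside (… - 6). So sub: (-x) + 2 = 1.
Step 5. [(-x) + 2 = 1] the outer +2 inverts by subtracting 2, so sub: -x = -1.
Step 6. [-x = -1] flip signs both sides, so neg: x = 1.

Answer: x ∈ {1}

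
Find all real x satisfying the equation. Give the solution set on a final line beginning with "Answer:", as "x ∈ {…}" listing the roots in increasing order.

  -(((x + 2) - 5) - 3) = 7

Step 1. [-(((x + 2) - 5) - 3) = 7] leading − — multiply by −1 ⇒ neg: ((x + 2) - 5) - 3 = -7.
Step 2. [((x + 2) - 5) - 3 = -7] the outer -3 inverts by adding 3, so sub: (x + 2) - 5 = -4.
Step 3. [(x + 2) - 5 = -4] add 5: x sits inside (… - 5) ⇒ sub: x + 2 = 1.
Step 4. [x + 2 = 1] +2 is outermost — subtract 2 both sides ⇒ sub: x = -1.

Answer: x ∈ {-1}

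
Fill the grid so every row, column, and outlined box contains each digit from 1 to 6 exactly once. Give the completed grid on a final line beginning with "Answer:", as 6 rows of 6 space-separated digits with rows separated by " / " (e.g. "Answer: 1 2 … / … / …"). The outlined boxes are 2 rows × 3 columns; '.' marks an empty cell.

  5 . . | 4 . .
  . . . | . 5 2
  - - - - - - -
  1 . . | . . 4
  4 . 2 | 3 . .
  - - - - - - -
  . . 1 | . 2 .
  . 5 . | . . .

Step 1. [r4c2∈{6}] r4c2's peers cover all but 6, so r4c2=6.
Step 2. [r3c2∈{3}] r3c2's peers cover all but 3 ⇒ r3c2=3.
Step 3. [r6c5∈{1,3,4,6}] across col 5, 4 lands solely at r6c5, so r6c5=4.
Step 4. [r1c5∈{1,3,6}] in col 5, 3 fits only at r1c5. So r1c5=3.
Step 5. [r1c3∈{6}] r1c3 is down to just 6, so r1c3=6.
Step 6. [r6c3∈{3}] only 3 remains possible at r6c3 ⇒ r6c3=3.
Step 7. [r1c6∈{1}] r1c6 has the single candidate 1. So r1c6=1.
Step 8. [r6c6∈{6}] r6c6's peers cover all but 6, so r6c6=6.
Step 9. [r3c4∈{2,5,6}] r3c4 is the only open cell in row 3 admitting 2 ⇒ r3c4=2.
Step 10. [r5c6∈{3,5}] r5c6 is the only open cell in row 5 admitting 3. So r5c6=3.
Step 11. [r2c2∈{1,4}] in row 2, 1 fits only at r2c2. So r2c2=1.
Step 12. [r5c1∈{6}] r5c1 is down to just 6, so r5c1=6.
Step 13. [r5c2∈{4}] r5c2's peers cover all but 4 ⇒ r5c2=4.
Step 14. [r6c1∈{2}] r6c1 has the single candidate 2 ⇒ r6c1=2.
Step 15. [r5c4∈{5}] r5c4's peers cover all but 5 ⇒ r5c4=5.
Step 16. [r3c3∈{5}] only 5 remains possible at r3c3. So r3c3=5.
Step 17. [r6c4∈{1}] only 1 remains possible at r6c4, so r6c4=1.
Step 18. [r3c5∈{6}] nothing but 6 survives at r3c5, so r3c5=6.
Step 19. [r2c4∈{6}] r2c4's peers cover all but 6, so r2c4=6.
Step 20. [r2c3∈{4}] only 4 remains possible at r2c3 ⇒ r2c3=4.
Step 21. [r4c6∈{5}] nothing but 5 survives at r4c6, so r4c6=5.
Step 22. [r1c2∈{2}] r1c2 is down to just 2, so r1c2=2.
Step 23. [r2c1∈{3}] r2c1 has the single candidate 3 ⇒ r2c1=3.
Step 24. [r4c5∈{1}] r4c5's peers cover all but 1 ⇒ r4c5=1.

Answer: 5 2 6 4 3 1 / 3 1 4 6 5 2 / 1 3 5 2 6 4 / 4 6 2 3 1 5 / 6 4 1 5 2 3 / 2 5 3 1 4 6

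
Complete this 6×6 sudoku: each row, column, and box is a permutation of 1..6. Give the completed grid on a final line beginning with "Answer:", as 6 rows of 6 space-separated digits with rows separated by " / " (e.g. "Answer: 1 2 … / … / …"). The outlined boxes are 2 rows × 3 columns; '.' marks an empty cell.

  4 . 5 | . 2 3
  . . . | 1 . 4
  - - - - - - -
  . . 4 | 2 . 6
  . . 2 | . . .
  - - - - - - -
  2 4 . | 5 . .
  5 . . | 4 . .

Step 1. [r5c6∈{1}] nothing but 1 survives at r5c6. So r5c6=1.
Step 2. [r1c2∈{1,6}] r1c2 is the only open cell in row 1 admitting 1, so r1c2=1.
Step 3. [r4c4∈{3}] r4c4 is down to just 3, so r4c4=3.
Step 4. [r2c5∈{5,6}] 5 has one home in row 2: r2c5 ⇒ r2c5=5.
Step 5. [r3c5∈{1}] r3c5 is down to just 1, so r3c5=1.
Step 6. [r3c1∈{3}] nothing but 3 survives at r3c1 ⇒ r3c1=3.
Step 7. [r2c1∈{6}] r2c1's peers cover all but 6. So r2c1=6.
Step 8. [r2c3∈{3}] r2c3 has the single candidate 3. So r2c3=3.
Step 9. [r5c3∈{6}] r5c3's peers cover all but 6, so r5c3=6.
Step 10. [r3c2∈{5}] r3c2 is down to just 5. So r3c2=5.
Step 11. [r6c2∈{3}] r6c2's peers cover all but 3. So r6c2=3.
Step 12. [r5c5∈{3}] r5c5 has the single candidate 3, so r5c5=3.
Step 13. [r6c3∈{1}] r6c3 has the single candidate 1 ⇒ r6c3=1.
Step 14. [r6c6∈{2}] r6c6's peers cover all but 2. So r6c6=2.
Step 15. [r6c5∈{6}] only 6 remains possible at r6c5. So r6c5=6.
Step 16. [r4c1∈{1}] r4c1 is down to just 1. So r4c1=1.
Step 17. [r4c6∈{5}] only 5 remains possible at r4c6 ⇒ r4c6=5.
Step 18. [r4c2∈{6}] r4c2 has the single candidate 6. So r4c2=6.
Step 19. [r4c5∈{4}] r4c5 is down to just 4, so r4c5=4.
Step 20. [r2c2∈{2}] nothing but 2 survives at r2c2, so r2c2=2.
Step 21. [r1c4∈{6}] r1c4's peers cover all but 6. So r1c4=6.

Answer: 4 1 5 6 2 3 / 6 2 3 1 5 4 / 3 5 4 2 1 6 / 1 6 2 3 4 5 / 2 4 6 5 3 1 / 5 3 1 4 6 2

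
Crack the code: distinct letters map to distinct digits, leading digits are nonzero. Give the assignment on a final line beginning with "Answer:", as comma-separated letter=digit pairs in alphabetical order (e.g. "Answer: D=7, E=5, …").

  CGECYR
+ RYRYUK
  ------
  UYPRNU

Step 1. [col 1: R + K ≡ U (mod 10)] no forcing yet in column 1 (carry-in 0); R=1 is free and consistent — try it, so R=1.
Step 2. [col 1: R + K ≡ U (mod 10)] U=5 is one option consistent with column 1 (R + K ≡ U (mod 10), carry-in 0) — take it, so U=5.
Step 3. [col 1: R + K ≡ U (mod 10)] column 1: given R=1, U=5, carry-in 0, and digits 1,5 already taken and all letters distinct, R+K≡U (mod 10) forces K=4 ⇒ K=4.
Step 4. [col 2: Y + U ≡ N (mod 10)] no forcing yet in column 2 (carry-in 0); N=2 is free and consistent — try it, so N=2.
Step 5. [col 2: Y + U ≡ N (mod 10)] in column 2 we have Y+U≡N with carry-in 0; given U=5, N=2 and digits 1,2,4,5 already taken and all letters distinct, that pins Y to 7 ⇒ Y=7.
Step 6. [col 3: C + Y ≡ R (mod 10)] column 3: given Y=7, R=1, carry-in 1, and digits 1,2,4,5,7 already taken and all letters distinct, C+Y≡R (mod 10) forces C=3. So C=3.
Step 7. [col 4: E + R ≡ P (mod 10)] no forcing yet in column 4 (carry-in 1); P=0 is free and consistent — try it ⇒ P=0.
Step 8. [col 4: E + R ≡ P (mod 10)] in column 4 we have E+R≡P with carry-in 1; given R=1, P=0 and digits 0,1,2,3,4,5,7 already taken and all letters distinct, that pins E to 8 ⇒ E=8.
Step 9. [col 5: G + Y ≡ Y (mod 10)] in column 5 we have G+Y≡Y with carry-in 1; given Y=7 and digits 0,1,2,3,4,5,7,8 already taken and all letters distinct, that pins G to 9, so G=9.

Answer: C=3, E=8, G=9, K=4, N=2, P=0, R=1, U=5, Y=7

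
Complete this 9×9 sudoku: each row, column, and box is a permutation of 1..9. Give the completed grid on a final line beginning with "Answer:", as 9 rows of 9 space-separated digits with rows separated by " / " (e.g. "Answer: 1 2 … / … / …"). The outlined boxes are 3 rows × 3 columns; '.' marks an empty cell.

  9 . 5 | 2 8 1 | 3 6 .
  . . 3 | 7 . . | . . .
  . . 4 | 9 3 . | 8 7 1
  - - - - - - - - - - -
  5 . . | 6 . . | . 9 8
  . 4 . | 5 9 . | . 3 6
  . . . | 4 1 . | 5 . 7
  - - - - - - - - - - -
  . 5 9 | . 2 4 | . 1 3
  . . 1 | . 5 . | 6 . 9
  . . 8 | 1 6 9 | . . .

Step 1. [r6c8∈{2}] r6c8's peers cover all but 2, so r6c8=2.
Step 2. [r8c6∈{3,7,8}] r8c6 is the only open cell in box 8 admitting 7, so r8c6=7.
Step 3. [r1c9∈{4}] only 4 remains possible at r1c9, so r1c9=4.
Step 4. [r7c1∈{6,7}] row 7 places 6 nowhere but r7c1, so r7c1=6.
Step 5. [r3c1∈{2}] r3c1 is down to just 2 ⇒ r3c1=2.
Step 6. [r6c2∈{3,6,8,9}] 9 has one home in row 6: r6c2, so r6c2=9.
Step 7. [r8c4∈{3,8}] r8c4 is the only open cell in col 4 admitting 3 ⇒ r8c4=3.
Step 8. [r2c2∈{1,6,8}] 8 has one home in col 2: r2c2 ⇒ r2c2=8.
Step 9. [r4c2∈{1,2,3,7}] 1 has one home in col 2: r4c2. So r4c2=1.
Step 10. [r6c1∈{3,8}] box 4 places 3 nowhere but r6c1. So r6c1=3.
Step 11. [r2c8∈{5}] only 5 remains possible at r2c8 ⇒ r2c8=5.
Step 12. [r9c8∈{4}] r9c8 has the single candidate 4 ⇒ r9c8=4.
Step 13. [r9c1∈{7}] r9c1 is down to just 7. So r9c1=7.
Step 14. [r9c7∈{2}] r9c7 is down to just 2, so r9c7=2.
Step 15. [r5c3∈{2,7}] 7 has one home in row 5: r5c3. So r5c3=7.
Step 16. [r5c6∈{2,8}] r5c6 is the only open cell in row 5 admitting 2. So r5c6=2.
Step 17. [r3c2∈{6}] nothing but 6 survives at r3c2, so r3c2=6.
Step 18. [r2c6∈{6}] nothing but 6 survives at r2c6. So r2c6=6.
Step 19. [r3c6∈{5}] nothing but 5 survives at r3c6 ⇒ r3c6=5.
Step 20. [r9c9∈{5}] nothing but 5 survives at r9c9. So r9c9=5.
Step 21. [r4c5∈{7}] r4c5 has the single candidate 7 ⇒ r4c5=7.
Step 22. [r5c1∈{8}] r5c1 is down to just 8, so r5c1=8.
Step 23. [r7c4∈{8}] only 8 remains possible at r7c4, so r7c4=8.
Step 24. [r8c8∈{8}] r8c8 is down to just 8. So r8c8=8.
Step 25. [r7c7∈{7}] r7c7 is down to just 7, so r7c7=7.
Step 26. [r8c1∈{4}] r8c1's peers cover all but 4 ⇒ r8c1=4.
Step 27. [r9c2∈{3}] nothing but 3 survives at r9c2. So r9c2=3.
Step 28. [r6c6∈{8}] only 8 remains possible at r6c6 ⇒ r6c6=8.
Step 29. [r1c2∈{7}] r1c2's peers cover all but 7, so r1c2=7.
Step 30. [r2c5∈{4}] r2c5 is down to just 4. So r2c5=4.
Step 31. [r8c2∈{2}] only 2 remains possible at r8c2, so r8c2=2.
Step 32. [r4c3∈{2}] nothing but 2 survives at r4c3. So r4c3=2.
Step 33. [r4c7∈{4}] r4c7 is down to just 4, so r4c7=4.
Step 34. [r2c7∈{9}] r2c7 has the single candidate 9 ⇒ r2c7=9.
Step 35. [r2c9∈{2}] r2c9's peers cover all but 2. So r2c9=2.
Step 36. [r4c6∈{3}] nothing but 3 survives at r4c6 ⇒ r4c6=3.
Step 37. [r2c1∈{1}] r2c1 is down to just 1, so r2c1=1.
Step 38. [r5c7∈{1}] only 1 remains possible at r5c7 ⇒ r5c7=1.
Step 39. [r6c3∈{6}] r6c3's peers cover all but 6. So r6c3=6.

Answer: 9 7 5 2 8 1 3 6 4 / 1 8 3 7 4 6 9 5 2 / 2 6 4 9 3 5 8 7 1 / 5 1 2 6 7 3 4 9 8 / 8 4 7 5 9 2 1 3 6 / 3 9 6 4 1 8 5 2 7 / 6 5 9 8 2 4 7 1 3 / 4 2 1 3 5 7 6 8 9 / 7 3 8 1 6 9 2 4 5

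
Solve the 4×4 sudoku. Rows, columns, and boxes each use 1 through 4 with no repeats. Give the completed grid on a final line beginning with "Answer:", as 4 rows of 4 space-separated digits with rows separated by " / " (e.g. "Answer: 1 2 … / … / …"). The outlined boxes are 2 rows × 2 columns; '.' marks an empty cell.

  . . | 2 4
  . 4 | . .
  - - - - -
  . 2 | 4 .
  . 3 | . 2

Step 1. [r3c1∈{1}] r3c1 is down to just 1 ⇒ r3c1=1.
Step 2. [r2c3∈{1,3}] in col 3, 3 fits only at r2c3, so r2c3=3.
Step 3. [r2c4∈{1}] r2c4 has the single candidate 1, so r2c4=1.
Step 4. [r1c2∈{1}] r1c2 has the single candidate 1, so r1c2=1.
Step 5. [r3c4∈{3}] r3c4 is down to just 3 ⇒ r3c4=3.
Step 6. [r4c1∈{4}] r4c1 has the single candidate 4 ⇒ r4c1=4.
Step 7. [r1c1∈{3}] only 3 remains possible at r1c1 ⇒ r1c1=3.
Step 8. [r4c3∈{1}] r4c3 is down to just 1. So r4c3=1.
Step 9. [r2c1∈{2}] only 2 remains possible at r2c1 ⇒ r2c1=2.

Answer: 3 1 2 4 / 2 4 3 1 / 1 2 4 3 / 4 3 1 2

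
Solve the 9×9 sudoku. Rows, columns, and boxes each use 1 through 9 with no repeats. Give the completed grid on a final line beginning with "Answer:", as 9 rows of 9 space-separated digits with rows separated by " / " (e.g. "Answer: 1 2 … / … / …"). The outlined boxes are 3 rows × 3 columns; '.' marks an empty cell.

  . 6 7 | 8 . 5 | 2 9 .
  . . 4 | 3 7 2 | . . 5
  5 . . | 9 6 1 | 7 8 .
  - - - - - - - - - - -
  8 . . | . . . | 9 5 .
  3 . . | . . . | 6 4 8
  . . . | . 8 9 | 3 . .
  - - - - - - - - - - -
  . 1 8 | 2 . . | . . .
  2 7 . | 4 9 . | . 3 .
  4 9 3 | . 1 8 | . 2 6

Step 1. [r9c4∈{5,7}] across row 9, 7 lands solely at r9c4. So r9c4=7.
Step 2. [r4c6∈{3,4,6,7}] across col 6, 4 lands solely at r4c6 ⇒ r4c6=4.
Step 3. [r4c2∈{2}] r4c2 has the single candidate 2 ⇒ r4c2=2.
Step 4. [r5c2∈{5}] r5c2 has the single candidate 5, so r5c2=5.
Step 5. [r2c7∈{1}] r2c7 has the single candidate 1. So r2c7=1.
Step 6. [r6c8∈{1,7}] 1 has one home in col 8: r6c8 ⇒ r6c8=1.
Step 7. [r6c3∈{6}] only 6 remains possible at r6c3. So r6c3=6.
Step 8. [r3c9∈{3,4}] row 3 places 4 nowhere but r3c9, so r3c9=4.
Step 9. [r5c4∈{1}] r5c4 is down to just 1 ⇒ r5c4=1.
Step 10. [r7c5∈{3,5}] across col 5, 5 lands solely at r7c5, so r7c5=5.
Step 11. [r4c9∈{7}] r4c9 is down to just 7. So r4c9=7.
Step 12. [r8c3∈{5}] only 5 remains possible at r8c3. So r8c3=5.
Step 13. [r8c6∈{6}] r8c6 has the single candidate 6 ⇒ r8c6=6.
Step 14. [r8c7∈{8}] r8c7's peers cover all but 8 ⇒ r8c7=8.
Step 15. [r6c9∈{2}] r6c9 has the single candidate 2, so r6c9=2.
Step 16. [r1c9∈{3}] r1c9 is down to just 3, so r1c9=3.
Step 17. [r1c1∈{1}] nothing but 1 survives at r1c1, so r1c1=1.
Step 18. [r6c2∈{4}] r6c2's peers cover all but 4 ⇒ r6c2=4.
Step 19. [r2c2∈{8}] r2c2's peers cover all but 8. So r2c2=8.
Step 20. [r7c6∈{3}] r7c6's peers cover all but 3, so r7c6=3.
Step 21. [r3c2∈{3}] r3c2 has the single candidate 3. So r3c2=3.
Step 22. [r7c1∈{6}] r7c1 has the single candidate 6. So r7c1=6.
Step 23. [r7c7∈{4}] nothing but 4 survives at r7c7 ⇒ r7c7=4.
Step 24. [r4c5∈{3}] r4c5 has the single candidate 3 ⇒ r4c5=3.
Step 25. [r8c9∈{1}] nothing but 1 survives at r8c9, so r8c9=1.
Step 26. [r6c1∈{7}] only 7 remains possible at r6c1, so r6c1=7.
Step 27. [r1c5∈{4}] r1c5's peers cover all but 4, so r1c5=4.
Step 28. [r6c4∈{5}] r6c4 has the single candidate 5 ⇒ r6c4=5.
Step 29. [r3c3∈{2}] r3c3 is down to just 2 ⇒ r3c3=2.
Step 30. [r2c1∈{9}] only 9 remains possible at r2c1, so r2c1=9.
Step 31. [r9c7∈{5}] r9c7's peers cover all but 5, so r9c7=5.
Step 32. [r4c4∈{6}] r4c4's peers cover all but 6 ⇒ r4c4=6.
Step 33. [r7c9∈{9}] r7c9 has the single candidate 9, so r7c9=9.
Step 34. [r4c3∈{1}] only 1 remains possible at r4c3. So r4c3=1.
Step 35. [r5c6∈{7}] r5c6 has the single candidate 7 ⇒ r5c6=7.
Step 36. [r7c8∈{7}] r7c8 is down to just 7, so r7c8=7.
Step 37. [r5c5∈{2}] r5c5's peers cover all but 2. So r5c5=2.
Step 38. [r2c8∈{6}] nothing but 6 survives at r2c8 ⇒ r2c8=6.
Step 39. [r5c3∈{9}] only 9 remains possible at r5c3. So r5c3=9.

Answer: 1 6 7 8 4 5 2 9 3 / 9 8 4 3 7 2 1 6 5 / 5 3 2 9 6 1 7 8 4 / 8 2 1 6 3 4 9 5 7 / 3 5 9 1 2 7 6 4 8 / 7 4 6 5 8 9 3 1 2 / 6 1 8 2 5 3 4 7 9 / 2 7 5 4 9 6 8 3 1 / 4 9 3 7 1 8 5 2 6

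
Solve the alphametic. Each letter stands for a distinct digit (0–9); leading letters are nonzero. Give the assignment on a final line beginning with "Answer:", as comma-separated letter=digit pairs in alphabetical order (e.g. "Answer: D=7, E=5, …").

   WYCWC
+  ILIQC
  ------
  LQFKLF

Step 1. [L] adding two 5-digit numbers gives at most 5+1 digits, and here it does — L is that final carry and must be 1. So L=1.
Step 2. [col 1: C + C ≡ F (mod 10)] F=0 is one option consistent with column 1 (C + C ≡ F (mod 10), carry-in 0) — take it. So F=0.
Step 3. [col 1: C + C ≡ F (mod 10)] from column 1 (F=0, carry-in 0, digits 0,1 already taken and all letters distinct): C must equal 5. So C=5.
Step 4. [col 2: W + Q ≡ L (mod 10)] no forcing yet in column 2 (carry-in 1); Q=4 is free and consistent — try it, so Q=4.
Step 5. [col 2: W + Q ≡ L (mod 10)] column 2 reads W+Q+carry(1)=L with Q=4, L=1; with digits 0,1,4,5 already taken and all letters distinct, the only value for W is 6, so W=6.
Step 6. [col 3: C + I ≡ K (mod 10)] several values work for K in column 3 (C + I ≡ K (mod 10), carry-in 1); try K=3. So K=3.
Step 7. [col 3: C + I ≡ K (mod 10)] in column 3 we have C+I≡K with carry-in 1; given C=5, K=3 and digits 0,1,3,4,5,6 already taken and all letters distinct, that pins I to 7 ⇒ I=7.
Step 8. [col 4: Y + L ≡ F (mod 10)] column 4: given L=1, F=0, carry-in 1, and digits 0,1,3,4,5,6,7 already taken and all letters distinct, Y+L≡F (mod 10) forces Y=8 ⇒ Y=8.

Answer: C=5, F=0, I=7, K=3, L=1, Q=4, W=6, Y=8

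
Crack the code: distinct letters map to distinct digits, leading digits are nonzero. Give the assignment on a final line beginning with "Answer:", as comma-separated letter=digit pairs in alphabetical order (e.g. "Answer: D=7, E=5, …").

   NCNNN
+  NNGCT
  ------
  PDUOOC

Step 1. [col 1: N + T ≡ C (mod 10)] several values work for N in column 1 (N + T ≡ C (mod 10), carry-in 0); try N=6 ⇒ N=6.
Step 2. [col 1: N + T ≡ C (mod 10)] no forcing yet in column 1 (carry-in 0); T=2 is free and consistent — try it, so T=2.
Step 3. [P] P is the leading digit of a 6-digit sum of two 5-digit numbers; the final carry is exactly 1. So P=1.
Step 4. [col 1: N + T ≡ C (mod 10)] from column 1 (N=6, T=2, carry-in 0, digits 1,2,6 already taken and all letters distinct): C must equal 8 ⇒ C=8.
Step 5. [col 2: N + C ≡ O (mod 10)] from column 2 (N=6, C=8, carry-in 0, digits 1,2,6,8 already taken and all letters distinct): O must equal 4. So O=4.
Step 6. [col 3: N + G ≡ O (mod 10)] column 3: given N=6, O=4, carry-in 1, and digits 1,2,4,6,8 already taken and all letters distinct, N+G≡O (mod 10) forces G=7. So G=7.
Step 7. [col 4: C + N ≡ U (mod 10)] from column 4 (C=8, N=6, carry-in 1, digits 1,2,4,6,7,8 already taken and all letters distinct): U must equal 5, so U=5.
Step 8. [col 5: N + N ≡ D (mod 10)] column 5: given N=6, carry-in 1, and digits 1,2,4,5,6,7,8 already taken and all letters distinct, N+N≡D (mod 10) forces D=3, so D=3.

Answer: C=8, D=3, G=7, N=6, O=4, P=1, T=2, U=5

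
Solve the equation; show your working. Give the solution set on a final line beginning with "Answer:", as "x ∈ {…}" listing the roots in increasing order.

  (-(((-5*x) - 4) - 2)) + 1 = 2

Step 1. [(-(((-5*x) - 4) - 2)) + 1 = 2] +1 is outermost — subtract 1 both sides ⇒ sub: -(((-5*x) - 4) - 2) = 1.
Step 2. [-(((-5*x) - 4) - 2) = 1] LHS negated; negate both sides ⇒ neg: ((-5*x) - 4) - 2 = -1.
Step 3. [((-5*x) - 4) - 2 = -1] the outer -2 inverts by adding 2, so sub: (-5*x) - 4 = 1.
Step 4. [(-5*x) - 4 = 1] add 4: x sits inside (… - 4), so sub: -5*x = 5.
Step 5. [-5*x = 5] -5·(inner) — divide through by -5 ⇒ div: x = -1.

Answer: x ∈ {-1}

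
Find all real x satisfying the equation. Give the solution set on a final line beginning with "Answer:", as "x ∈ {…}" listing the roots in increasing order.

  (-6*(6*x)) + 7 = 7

Step 1. [(-6*(6*x)) + 7 = 7] +7 is outermost — subtract 7 both sides. So sub: -6*(6*x) = 0.
Step 2. [-6*(6*x) = 0] -6·(inner) — divide through by -6, so div: 6*x = 0.
Step 3. [6*x = 0] divide by the outer 6. So div: x = 0.

Answer: x ∈ {0}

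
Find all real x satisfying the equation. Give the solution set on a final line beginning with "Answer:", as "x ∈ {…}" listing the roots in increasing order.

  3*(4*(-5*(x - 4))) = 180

Step 1. [3*(4*(-5*(x - 4))) = 180] divide by the outer 3, so div: 4*(-5*(x - 4)) = 60.
Step 2. [4*(-5*(x - 4)) = 60] 4·(inner) — divide through by 4, so div: -5*(x - 4) = 15.
Step 3. [-5*(x - 4) = 15] leading coefficient -5: divide by -5 ⇒ div: x - 4 = -3.
Step 4. [x - 4 = -3] add 4: x sits inside (… - 4) ⇒ sub: x = 1.

Answer: x ∈ {1}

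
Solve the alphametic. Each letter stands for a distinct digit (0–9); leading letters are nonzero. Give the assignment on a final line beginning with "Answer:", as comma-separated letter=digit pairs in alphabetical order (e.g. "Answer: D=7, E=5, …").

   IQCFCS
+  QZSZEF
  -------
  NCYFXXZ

Step 1. [col 1: S + F ≡ Z (mod 10)] F=8 is one option consistent with column 1 (S + F ≡ Z (mod 10), carry-in 0) — take it. So F=8.
Step 2. [N] adding two 6-digit numbers gives at most 6+1 digits, and here it does — N is that final carry and must be 1, so N=1.
Step 3. [col 1: S + F ≡ Z (mod 10)] column 1 (S + F ≡ Z (mod 10), carry-in 0) doesn't pin S yet; pick S=7 and continue. So S=7.
Step 4. [col 1: S + F ≡ Z (mod 10)] in column 1 we have S+F≡Z with carry-in 0; given S=7, F=8 and digits 1,7,8 already taken and all letters distinct, that pins Z to 5. So Z=5.
Step 5. [col 2: C + E ≡ X (mod 10)] no forcing yet in column 2 (carry-in 1); E=2 is free and consistent — try it, so E=2.
Step 6. [col 2: C + E ≡ X (mod 10)] several values work for X in column 2 (C + E ≡ X (mod 10), carry-in 1); try X=3, so X=3.
Step 7. [col 2: C + E ≡ X (mod 10)] from column 2 (E=2, X=3, carry-in 1, digits 1,2,3,5,7,8 already taken and all letters distinct): C must equal 0 ⇒ C=0.
Step 8. [col 5: Q + Z ≡ Y (mod 10)] Q=4 is one option consistent with column 5 (Q + Z ≡ Y (mod 10), carry-in 0) — take it. So Q=4.
Step 9. [col 5: Q + Z ≡ Y (mod 10)] column 5: given Q=4, Z=5, carry-in 0, and digits 0,1,2,3,4,5,7,8 already taken and all letters distinct, Q+Z≡Y (mod 10) forces Y=9 ⇒ Y=9.
Step 10. [col 6: I + Q ≡ C (mod 10)] column 6 reads I+Q+carry(0)=C with Q=4, C=0; with digits 0,1,2,3,4,5,7,8,9 already taken and all letters distinct, the only value for I is 6, so I=6.

Answer: C=0, E=2, F=8, I=6, N=1, Q=4, S=7, X=3, Y=9, Z=5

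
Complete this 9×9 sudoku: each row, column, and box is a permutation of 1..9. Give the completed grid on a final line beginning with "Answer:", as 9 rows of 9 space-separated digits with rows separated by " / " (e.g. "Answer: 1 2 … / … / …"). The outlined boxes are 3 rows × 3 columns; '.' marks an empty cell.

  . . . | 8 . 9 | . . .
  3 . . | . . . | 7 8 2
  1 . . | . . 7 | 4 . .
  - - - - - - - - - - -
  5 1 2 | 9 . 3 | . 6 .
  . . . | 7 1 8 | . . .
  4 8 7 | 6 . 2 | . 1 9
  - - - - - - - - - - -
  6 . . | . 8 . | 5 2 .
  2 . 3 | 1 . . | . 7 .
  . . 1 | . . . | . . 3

Step 1. [r7c6∈{4}] r7c6 is down to just 4 ⇒ r7c6=4.
Step 2. [r7c3∈{9}] r7c3's peers cover all but 9. So r7c3=9.
Step 3. [r9c5∈{2,5,6,7,9}] col 5 places 7 nowhere but r9c5 ⇒ r9c5=7.
Step 4. [r2c2∈{4,5,6,9}] 9 has one home in row 2: r2c2, so r2c2=9.
Step 5. [r5c3∈{6}] nothing but 6 survives at r5c3 ⇒ r5c3=6.
Step 6. [r6c5∈{5}] r6c5's peers cover all but 5. So r6c5=5.
Step 7. [r2c4∈{4,5}] r2c4 is the only open cell in col 4 admitting 4, so r2c4=4.
Step 8. [r2c3∈{5}] nothing but 5 survives at r2c3, so r2c3=5.
Step 9. [r3c4∈{2,3,5}] box 2 places 5 nowhere but r3c4, so r3c4=5.
Step 10. [r3c9∈{6}] r3c9 has the single candidate 6, so r3c9=6.
Step 11. [r1c2∈{2,4,6,7}] 6 has one home in col 2: r1c2. So r1c2=6.
Step 12. [r4c7∈{8}] r4c7 is down to just 8 ⇒ r4c7=8.
Step 13. [r6c7∈{3}] r6c7 has the single candidate 3, so r6c7=3.
Step 14. [r1c5∈{2,3}] 2 has one home in row 1: r1c5. So r1c5=2.
Step 15. [r3c8∈{3,9}] r3c8 is the only open cell in row 3 admitting 9. So r3c8=9.
Step 16. [r9c8∈{4}] nothing but 4 survives at r9c8, so r9c8=4.
Step 17. [r5c9∈{4,5}] 4 has one home in row 5: r5c9, so r5c9=4.
Step 18. [r9c7∈{6,9}] in row 9, 9 fits only at r9c7 ⇒ r9c7=9.
Step 19. [r9c6∈{5,6}] 6 has one home in row 9: r9c6. So r9c6=6.
Step 20. [r1c9∈{1,5}] across col 9, 5 lands solely at r1c9 ⇒ r1c9=5.
Step 21. [r8c2∈{4,5}] in row 8, 4 fits only at r8c2, so r8c2=4.
Step 22. [r3c2∈{2}] r3c2 is down to just 2 ⇒ r3c2=2.
Step 23. [r5c8∈{5}] r5c8 has the single candidate 5. So r5c8=5.
Step 24. [r8c9∈{8}] nothing but 8 survives at r8c9. So r8c9=8.
Step 25. [r7c9∈{1}] r7c9 has the single candidate 1 ⇒ r7c9=1.
Step 26. [r1c3∈{4}] r1c3 has the single candidate 4, so r1c3=4.
Step 27. [r8c5∈{9}] nothing but 9 survives at r8c5. So r8c5=9.
Step 28. [r3c5∈{3}] r3c5's peers cover all but 3, so r3c5=3.
Step 29. [r5c2∈{3}] r5c2 is down to just 3, so r5c2=3.
Step 30. [r8c7∈{6}] nothing but 6 survives at r8c7 ⇒ r8c7=6.
Step 31. [r4c5∈{4}] r4c5 is down to just 4, so r4c5=4.
Step 32. [r1c8∈{3}] nothing but 3 survives at r1c8 ⇒ r1c8=3.
Step 33. [r8c6∈{5}] r8c6's peers cover all but 5, so r8c6=5.
Step 34. [r9c2∈{5}] nothing but 5 survives at r9c2 ⇒ r9c2=5.
Step 35. [r5c1∈{9}] r5c1's peers cover all but 9. So r5c1=9.
Step 36. [r3c3∈{8}] r3c3 is down to just 8, so r3c3=8.
Step 37. [r2c5∈{6}] only 6 remains possible at r2c5, so r2c5=6.
Step 38. [r9c4∈{2}] only 2 remains possible at r9c4 ⇒ r9c4=2.
Step 39. [r7c2∈{7}] r7c2 is down to just 7, so r7c2=7.
Step 40. [r4c9∈{7}] only 7 remains possible at r4c9, so r4c9=7.
Step 41. [r9c1∈{8}] r9c1 is down to just 8, so r9c1=8.
Step 42. [r1c1∈{7}] r1c1 is down to just 7, so r1c1=7.
Step 43. [r1c7∈{1}] r1c7 has the single candidate 1 ⇒ r1c7=1.
Step 44. [r5c7∈{2}] only 2 remains possible at r5c7 ⇒ r5c7=2.
Step 45. [r2c6∈{1}] r2c6 is down to just 1. So r2c6=1.
Step 46. [r7c4∈{3}] only 3 remains possible at r7c4, so r7c4=3.

Answer: 7 6 4 8 2 9 1 3 5 / 3 9 5 4 6 1 7 8 2 / 1 2 8 5 3 7 4 9 6 / 5 1 2 9 4 3 8 6 7 / 9 3 6 7 1 8 2 5 4 / 4 8 7 6 5 2 3 1 9 / 6 7 9 3 8 4 5 2 1 / 2 4 3 1 9 5 6 7 8 / 8 5 1 2 7 6 9 4 3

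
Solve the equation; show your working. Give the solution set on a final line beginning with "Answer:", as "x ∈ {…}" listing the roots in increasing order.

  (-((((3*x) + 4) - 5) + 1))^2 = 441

Step 1. [(-((((3*x) + 4) - 5) + 1))^2 = 441] 441 ≥ 0, LHS is (·)² — take ±√, so sqrt: -((((3*x) + 4) - 5) + 1) = 21 or -21.
Step 2. [-((((3*x) + 4) - 5) + 1) = 21 or -21] LHS negated; negate both sides, so neg: (((3*x) + 4) - 5) + 1 = -21 or 21.
Step 3. [(((3*x) + 4) - 5) + 1 = -21 or 21] the outer +1 inverts by subtracting 1 ⇒ sub: ((3*x) + 4) - 5 = -22 or 20.
Step 4. [((3*x) + 4) - 5 = -22 or 20] peel the -5: add 5 from each side. So sub: (3*x) + 4 = -17 or 25.
Step 5. [(3*x) + 4 = -17 or 25] 4 comes off first (subtract 4), so sub: 3*x = -21 or 21.
Step 6. [3*x = -21 or 21] 3·(inner) — divide through by 3 ⇒ div: x = -7 or 7.

Answer: x ∈ {-7, 7}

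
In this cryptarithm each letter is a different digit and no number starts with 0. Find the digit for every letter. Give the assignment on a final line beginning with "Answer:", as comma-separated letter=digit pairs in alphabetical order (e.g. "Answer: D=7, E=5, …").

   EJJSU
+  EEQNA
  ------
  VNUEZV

Step 1. [col 1: U + A ≡ V (mod 10)] no forcing yet in column 1 (carry-in 0); A=4 is free and consistent — try it. So A=4.
Step 2. [col 1: U + A ≡ V (mod 10)] several values work for V in column 1 (U + A ≡ V (mod 10), carry-in 0); try V=1 ⇒ V=1.
Step 3. [col 1: U + A ≡ V (mod 10)] column 1: given A=4, V=1, carry-in 0, and digits 1,4 already taken and all letters distinct, U+A≡V (mod 10) forces U=7, so U=7.
Step 4. [col 2: S + N ≡ Z (mod 10)] column 2 (S + N ≡ Z (mod 10), carry-in 1) doesn't pin S yet; pick S=8 and continue. So S=8.
Step 5. [col 2: S + N ≡ Z (mod 10)] several values work for N in column 2 (S + N ≡ Z (mod 10), carry-in 1); try N=0, so N=0.
Step 6. [col 2: S + N ≡ Z (mod 10)] column 2 reads S+N+carry(1)=Z with S=8, N=0; with digits 0,1,4,7,8 already taken and all letters distinct, the only value for Z is 9. So Z=9.
Step 7. [col 3: J + Q ≡ E (mod 10)] column 3: given nothing yet, carry-in 0, and digits 0,1,4,7,8,9 already taken and all letters distinct, J+Q≡E (mod 10) forces E=5. So E=5.
Step 8. [col 3: J + Q ≡ E (mod 10)] Q=3 is one option consistent with column 3 (J + Q ≡ E (mod 10), carry-in 0) — take it. So Q=3.
Step 9. [col 3: J + Q ≡ E (mod 10)] from column 3 (Q=3, E=5, carry-in 0, digits 0,1,3,4,5,7,8,9 already taken and all letters distinct): J must equal 2, so J=2.

Answer: A=4, E=5, J=2, N=0, Q=3, S=8, U=7, V=1, Z=9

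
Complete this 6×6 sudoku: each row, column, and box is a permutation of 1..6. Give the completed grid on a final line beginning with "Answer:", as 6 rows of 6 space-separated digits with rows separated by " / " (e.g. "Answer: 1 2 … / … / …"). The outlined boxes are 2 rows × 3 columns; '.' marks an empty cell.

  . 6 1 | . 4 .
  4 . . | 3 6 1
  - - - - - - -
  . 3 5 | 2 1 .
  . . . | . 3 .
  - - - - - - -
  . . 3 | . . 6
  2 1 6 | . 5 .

Step 1. [r4c3∈{2,4}] in col 3, 4 fits only at r4c3, so r4c3=4.
Step 2. [r1c4∈{5}] r1c4 has the single candidate 5, so r1c4=5.
Step 3. [r6c4∈{4}] nothing but 4 survives at r6c4, so r6c4=4.
Step 4. [r2c2∈{2,5}] r2c2 is the only open cell in row 2 admitting 5. So r2c2=5.
Step 5. [r4c4∈{6}] nothing but 6 survives at r4c4, so r4c4=6.
Step 6. [r5c4∈{1}] nothing but 1 survives at r5c4 ⇒ r5c4=1.
Step 7. [r5c1∈{5}] r5c1's peers cover all but 5 ⇒ r5c1=5.
Step 8. [r3c1∈{6}] only 6 remains possible at r3c1. So r3c1=6.
Step 9. [r1c1∈{3}] only 3 remains possible at r1c1. So r1c1=3.
Step 10. [r4c6∈{5}] r4c6's peers cover all but 5 ⇒ r4c6=5.
Step 11. [r4c2∈{2}] r4c2's peers cover all but 2. So r4c2=2.
Step 12. [r3c6∈{4}] only 4 remains possible at r3c6 ⇒ r3c6=4.
Step 13. [r5c5∈{2}] only 2 remains possible at r5c5, so r5c5=2.
Step 14. [r5c2∈{4}] r5c2 has the single candidate 4, so r5c2=4.
Step 15. [r4c1∈{1}] nothing but 1 survives at r4c1, so r4c1=1.
Step 16. [r2c3∈{2}] r2c3 is down to just 2. So r2c3=2.
Step 17. [r6c6∈{3}] nothing but 3 survives at r6c6 ⇒ r6c6=3.
Step 18. [r1c6∈{2}] r1c6's peers cover all but 2, so r1c6=2.

Answer: 3 6 1 5 4 2 / 4 5 2 3 6 1 / 6 3 5 2 1 4 / 1 2 4 6 3 5 / 5 4 3 1 2 6 / 2 1 6 4 5 3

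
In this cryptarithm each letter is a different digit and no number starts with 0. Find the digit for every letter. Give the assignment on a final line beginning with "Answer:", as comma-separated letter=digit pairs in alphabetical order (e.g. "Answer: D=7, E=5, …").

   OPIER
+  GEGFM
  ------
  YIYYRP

Step 1. [col 1: R + M ≡ P (mod 10)] column 1 (R + M ≡ P (mod 10), carry-in 0) doesn't pin M yet; pick M=3 and continue. So M=3.
Step 2. [Y] the sum has 6 digits but both addends have 5; that extra leading digit Y is the final carry, namely 1. So Y=1.
Step 3. [col 1: R + M ≡ P (mod 10)] P=2 is one option consistent with column 1 (R + M ≡ P (mod 10), carry-in 0) — take it ⇒ P=2.
Step 4. [col 1: R + M ≡ P (mod 10)] from column 1 (M=3, P=2, carry-in 0, digits 1,2,3 already taken and all letters distinct): R must equal 9 ⇒ R=9.
Step 5. [col 2: E + F ≡ R (mod 10)] column 2 (E + F ≡ R (mod 10), carry-in 1) doesn't pin E yet; pick E=8 and continue, so E=8.
Step 6. [col 2: E + F ≡ R (mod 10)] in column 2 we have E+F≡R with carry-in 1; given E=8, R=9 and digits 1,2,3,8,9 already taken and all letters distinct, that pins F to 0. So F=0.
Step 7. [col 3: I + G ≡ Y (mod 10)] no forcing yet in column 3 (carry-in 0); I=4 is free and consistent — try it. So I=4.
Step 8. [col 3: I + G ≡ Y (mod 10)] column 3 reads I+G+carry(0)=Y with I=4, Y=1; with digits 0,1,2,3,4,8,9 already taken and all letters distinct, the only value for G is 7 ⇒ G=7.
Step 9. [col 5: O + G ≡ I (mod 10)] from column 5 (G=7, I=4, carry-in 1, digits 0,1,2,3,4,7,8,9 already taken and all letters distinct): O must equal 6. So O=6.

Answer: E=8, F=0, G=7, I=4, M=3, O=6, P=2, R=9, Y=1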